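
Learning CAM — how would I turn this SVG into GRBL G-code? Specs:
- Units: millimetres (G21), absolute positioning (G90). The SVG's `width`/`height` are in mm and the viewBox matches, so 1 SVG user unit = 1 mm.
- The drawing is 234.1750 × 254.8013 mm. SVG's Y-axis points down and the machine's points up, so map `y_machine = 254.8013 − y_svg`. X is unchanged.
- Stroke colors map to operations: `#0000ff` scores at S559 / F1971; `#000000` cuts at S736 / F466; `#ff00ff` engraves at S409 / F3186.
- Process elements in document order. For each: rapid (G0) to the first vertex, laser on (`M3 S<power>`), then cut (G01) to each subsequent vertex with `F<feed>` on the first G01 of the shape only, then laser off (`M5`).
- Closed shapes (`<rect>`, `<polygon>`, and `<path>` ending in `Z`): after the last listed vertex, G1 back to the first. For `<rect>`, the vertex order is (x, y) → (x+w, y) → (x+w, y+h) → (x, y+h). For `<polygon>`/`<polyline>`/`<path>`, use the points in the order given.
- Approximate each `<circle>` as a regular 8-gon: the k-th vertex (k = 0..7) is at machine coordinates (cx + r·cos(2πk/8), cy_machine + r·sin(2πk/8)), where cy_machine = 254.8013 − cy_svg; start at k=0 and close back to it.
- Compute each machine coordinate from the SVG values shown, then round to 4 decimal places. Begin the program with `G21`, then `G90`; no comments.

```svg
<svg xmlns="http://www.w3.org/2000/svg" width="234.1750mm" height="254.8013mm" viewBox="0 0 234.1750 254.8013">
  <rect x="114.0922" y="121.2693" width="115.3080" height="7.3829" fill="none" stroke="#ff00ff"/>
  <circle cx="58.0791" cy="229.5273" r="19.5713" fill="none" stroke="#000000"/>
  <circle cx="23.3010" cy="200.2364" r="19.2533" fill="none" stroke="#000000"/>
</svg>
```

viewBox `0 0 234.1750 254.8013` with mm width/height → 1 unit = 1 mm. Flip: y_m = 254.8013 − y_svg.

**Shape 1** — `<rect>` rectangle, stroke `#ff00ff` → engrave (S409, F3186). Machine vertices: (114.0922,133.5320) → (229.4002,133.5320) → (229.4002,126.1491) → (114.0922,126.1491) → (114.0922,133.5320). Closed: final G1 returns to the first vertex.

**Shape 2** — `<circle>` circle, stroke `#000000` → cut (S736, F466). Machine vertices: (77.6504,25.2740) → (71.9181,39.1130) → (58.0791,44.8453) → (44.2401,39.1130) → (38.5078,25.2740) → (44.2401,11.4350) → (58.0791,5.7027) → (71.9181,11.4350) → (77.6504,25.2740). Closed: final G1 returns to the first vertex.

**Shape 3** — `<circle>` circle, stroke `#000000` → cut (S736, F466). Machine vertices: (42.5543,54.5649) → (36.9151,68.1790) → (23.3010,73.8182) → (9.6869,68.1790) → (4.0477,54.5649) → (9.6869,40.9508) → (23.3010,35.3116) → (36.9151,40.9508) → (42.5543,54.5649). Closed: final G1 returns to the first vertex.

G21
G90
G0 X114.0922 Y133.5320
M3 S409
G01 X229.4002 Y133.5320 F3186
G01 X229.4002 Y126.1491
G01 X114.0922 Y126.1491
G01 X114.0922 Y133.5320
M5
G0 X77.6504 Y25.2740
M3 S736
G01 X71.9181 Y39.1130 F466
G01 X58.0791 Y44.8453
G01 X44.2401 Y39.1130
G01 X38.5078 Y25.2740
G01 X44.2401 Y11.4350
G01 X58.0791 Y5.7027
G01 X71.9181 Y11.4350
G01 X77.6504 Y25.2740
M5
G0 X42.5543 Y54.5649
M3 S736
G01 X36.9151 Y68.1790 F466
G01 X23.3010 Y73.8182
G01 X9.6869 Y68.1790
G01 X4.0477 Y54.5649
G01 X9.6869 Y40.9508
G01 X23.3010 Y35.3116
G01 X36.9151 Y40.9508
G01 X42.5543 Y54.5649
M5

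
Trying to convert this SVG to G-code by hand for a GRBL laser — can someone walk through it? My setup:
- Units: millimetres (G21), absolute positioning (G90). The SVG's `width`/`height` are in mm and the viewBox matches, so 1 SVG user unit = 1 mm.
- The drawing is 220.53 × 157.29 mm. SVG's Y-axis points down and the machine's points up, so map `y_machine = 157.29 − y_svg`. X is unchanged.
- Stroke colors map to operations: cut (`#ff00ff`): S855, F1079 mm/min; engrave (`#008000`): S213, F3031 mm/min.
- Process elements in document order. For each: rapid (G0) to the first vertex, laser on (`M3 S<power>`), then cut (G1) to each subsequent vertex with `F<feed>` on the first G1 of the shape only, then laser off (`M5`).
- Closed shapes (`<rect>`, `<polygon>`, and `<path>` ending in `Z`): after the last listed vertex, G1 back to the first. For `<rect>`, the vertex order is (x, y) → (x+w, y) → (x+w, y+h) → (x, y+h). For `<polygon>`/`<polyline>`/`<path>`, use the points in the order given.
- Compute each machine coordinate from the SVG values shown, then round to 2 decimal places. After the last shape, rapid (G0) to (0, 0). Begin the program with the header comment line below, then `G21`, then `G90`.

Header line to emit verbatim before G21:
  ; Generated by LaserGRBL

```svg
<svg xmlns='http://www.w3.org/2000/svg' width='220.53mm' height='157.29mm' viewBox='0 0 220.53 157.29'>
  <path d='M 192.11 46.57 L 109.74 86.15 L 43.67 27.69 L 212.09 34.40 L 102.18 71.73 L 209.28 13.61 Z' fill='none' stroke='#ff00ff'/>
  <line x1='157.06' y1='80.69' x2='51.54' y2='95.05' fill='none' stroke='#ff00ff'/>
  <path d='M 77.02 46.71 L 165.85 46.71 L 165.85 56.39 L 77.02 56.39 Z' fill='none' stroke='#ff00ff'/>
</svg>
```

; Generated by LaserGRBL
G21
G90
G0 X192.11 Y110.72
M3 S855
G1 X109.74 Y71.14 F1079
G1 X43.67 Y129.60
G1 X212.09 Y122.89
G1 X102.18 Y85.56
G1 X209.28 Y143.68
G1 X192.11 Y110.72
M5
G0 X157.06 Y76.60
M3 S855
G1 X51.54 Y62.24 F1079
M5
G0 X77.02 Y110.58
M3 S855
G1 X165.85 Y110.58 F1079
G1 X165.85 Y100.90
G1 X77.02 Y100.90
G1 X77.02 Y110.58
M5
G0 X0.00 Y0.00

viewBox `0 0 220.53 157.29` with mm width/height → 1 unit = 1 mm. Flip: y_m = 157.29 − y_svg.

**Shape 1** — `<path>` closed polygon, stroke `#ff00ff` → cut (S855, F1079). Machine vertices: (192.11,110.72) → (109.74,71.14) → (43.67,129.60) → (212.09,122.89) → (102.18,85.56) → (209.28,143.68) → (192.11,110.72). Closed: final G1 returns to the first vertex.

**Shape 2** — `<line>` line segment, stroke `#ff00ff` → cut (S855, F1079). Machine vertices: (157.06,76.60) → (51.54,62.24). Open path.

**Shape 3** — `<path>` rectangle, stroke `#ff00ff` → cut (S855, F1079). Machine vertices: (77.02,110.58) → (165.85,110.58) → (165.85,100.90) → (77.02,100.90) → (77.02,110.58). Closed: final G1 returns to the first vertex.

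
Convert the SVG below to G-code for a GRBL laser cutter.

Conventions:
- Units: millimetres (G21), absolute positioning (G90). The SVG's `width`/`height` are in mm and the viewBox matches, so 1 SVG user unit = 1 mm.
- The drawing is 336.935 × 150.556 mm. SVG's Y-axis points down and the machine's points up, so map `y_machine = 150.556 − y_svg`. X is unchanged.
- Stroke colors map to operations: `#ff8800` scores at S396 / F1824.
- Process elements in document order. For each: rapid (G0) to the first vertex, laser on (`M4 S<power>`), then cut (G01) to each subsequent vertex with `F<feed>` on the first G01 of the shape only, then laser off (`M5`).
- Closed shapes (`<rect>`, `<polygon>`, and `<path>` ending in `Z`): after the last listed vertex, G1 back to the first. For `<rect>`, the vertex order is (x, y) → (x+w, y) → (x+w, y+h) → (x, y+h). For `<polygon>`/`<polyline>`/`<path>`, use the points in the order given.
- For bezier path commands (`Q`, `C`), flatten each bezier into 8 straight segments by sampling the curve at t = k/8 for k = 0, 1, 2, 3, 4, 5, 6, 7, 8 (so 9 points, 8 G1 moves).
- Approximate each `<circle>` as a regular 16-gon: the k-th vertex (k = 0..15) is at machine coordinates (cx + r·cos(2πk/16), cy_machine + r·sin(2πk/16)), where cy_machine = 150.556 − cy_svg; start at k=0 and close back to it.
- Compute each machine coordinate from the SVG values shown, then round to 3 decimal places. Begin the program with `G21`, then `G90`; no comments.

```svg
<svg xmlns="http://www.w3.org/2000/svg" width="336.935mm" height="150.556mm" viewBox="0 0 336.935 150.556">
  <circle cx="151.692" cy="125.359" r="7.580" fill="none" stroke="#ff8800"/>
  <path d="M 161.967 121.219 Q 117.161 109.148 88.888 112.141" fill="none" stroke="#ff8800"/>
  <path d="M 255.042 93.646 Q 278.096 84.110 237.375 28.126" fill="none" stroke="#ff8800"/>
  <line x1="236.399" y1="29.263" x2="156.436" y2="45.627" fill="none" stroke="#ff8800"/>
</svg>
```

G21
G90
G0 X159.272 Y25.197
M4 S396
G01 X158.695 Y28.098 F1824
G01 X157.052 Y30.557
G01 X154.593 Y32.200
G01 X151.692 Y32.777
G01 X148.791 Y32.200
G01 X146.332 Y30.557
G01 X144.689 Y28.098
G01 X144.112 Y25.197
G01 X144.689 Y22.296
G01 X146.332 Y19.837
G01 X148.791 Y18.194
G01 X151.692 Y17.617
G01 X154.593 Y18.194
G01 X157.052 Y19.837
G01 X158.695 Y22.296
G01 X159.272 Y25.197
M5
G0 X161.967 Y29.337
M4 S396
G01 X151.024 Y32.119 F1824
G01 X140.597 Y34.431
G01 X130.687 Y36.272
G01 X121.294 Y37.642
G01 X112.418 Y38.541
G01 X104.058 Y38.970
G01 X96.215 Y38.928
G01 X88.888 Y38.415
M5
G0 X255.042 Y56.910
M4 S396
G01 X259.809 Y60.020 F1824
G01 X262.583 Y64.581
G01 X263.364 Y70.594
G01 X262.152 Y78.058
G01 X258.947 Y86.974
G01 X253.750 Y97.341
G01 X246.559 Y109.160
G01 X237.375 Y122.430
M5
G0 X236.399 Y121.293
M4 S396
G01 X156.436 Y104.929 F1824
M5

viewBox `0 0 336.935 150.556` with mm width/height → 1 unit = 1 mm. Flip: y_m = 150.556 − y_svg.

**Shape 1** — `<circle>` circle, stroke `#ff8800` → score (S396, F1824). Machine vertices: (159.272,25.197) → (158.695,28.098) → (157.052,30.557) → (154.593,32.200) → (151.692,32.777) → (148.791,32.200) → (146.332,30.557) → (144.689,28.098) → (144.112,25.197) → (144.689,22.296) → (146.332,19.837) → (148.791,18.194) → (151.692,17.617) → (154.593,18.194) → (157.052,19.837) → (158.695,22.296) → (159.272,25.197). Closed: final G1 returns to the first vertex.

**Shape 2** — `<path>` quadratic bezier, stroke `#ff8800` → score (S396, F1824). Control points (SVG): P0=(161.967,121.219), P1=(117.161,109.148), P2=(88.888,112.141); sampled at t=k/8. Machine vertices: (161.967,29.337) → (151.024,32.119) → (140.597,34.431) → (130.687,36.272) → (121.294,37.642) → (112.418,38.541) → (104.058,38.970) → (96.215,38.928) → (88.888,38.415). Open path.

**Shape 3** — `<path>` quadratic bezier, stroke `#ff8800` → score (S396, F1824). Control points (SVG): P0=(255.042,93.646), P1=(278.096,84.110), P2=(237.375,28.126); sampled at t=k/8. Machine vertices: (255.042,56.910) → (259.809,60.020) → (262.583,64.581) → (263.364,70.594) → (262.152,78.058) → (258.947,86.974) → (253.750,97.341) → (246.559,109.160) → (237.375,122.430). Open path.

**Shape 4** — `<line>` line segment, stroke `#ff8800` → score (S396, F1824). Machine vertices: (236.399,121.293) → (156.436,104.929). Open path.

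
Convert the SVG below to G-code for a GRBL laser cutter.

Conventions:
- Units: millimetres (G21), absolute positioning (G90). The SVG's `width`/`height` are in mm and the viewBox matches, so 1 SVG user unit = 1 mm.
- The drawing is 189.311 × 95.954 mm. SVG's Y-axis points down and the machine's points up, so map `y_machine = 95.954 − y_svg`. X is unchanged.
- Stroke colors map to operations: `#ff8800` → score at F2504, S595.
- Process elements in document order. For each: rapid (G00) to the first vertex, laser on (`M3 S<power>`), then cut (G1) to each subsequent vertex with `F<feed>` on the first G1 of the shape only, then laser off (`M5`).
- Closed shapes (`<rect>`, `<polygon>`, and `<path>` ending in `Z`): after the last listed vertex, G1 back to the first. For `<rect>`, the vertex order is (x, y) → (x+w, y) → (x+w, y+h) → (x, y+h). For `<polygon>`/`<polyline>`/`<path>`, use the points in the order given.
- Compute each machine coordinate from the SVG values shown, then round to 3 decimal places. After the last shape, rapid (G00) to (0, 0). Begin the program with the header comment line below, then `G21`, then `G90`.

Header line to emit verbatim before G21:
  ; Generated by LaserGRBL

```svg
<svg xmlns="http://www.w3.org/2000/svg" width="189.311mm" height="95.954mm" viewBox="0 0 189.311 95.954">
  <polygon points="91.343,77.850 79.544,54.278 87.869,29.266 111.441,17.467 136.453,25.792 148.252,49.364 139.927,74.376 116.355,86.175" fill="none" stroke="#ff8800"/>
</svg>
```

Since the viewBox matches the mm dimensions, user units are millimetres directly. The only transform is the Y-flip y_m = 95.954 − y_svg.

Shape 1 is a regular polygon drawn with `<polygon>`. Its stroke #ff8800 means score at S595, F2504. After flipping Y the toolpath is (91.343,18.104) → (79.544,41.676) → (87.869,66.688) → (111.441,78.487) → (136.453,70.162) → (148.252,46.590) → (139.927,21.578) → (116.355,9.779) → (91.343,18.104), returning to the start.

; Generated by LaserGRBL
G21
G90
G00 X91.343 Y18.104
M3 S595
G1 X79.544 Y41.676 F2504
G1 X87.869 Y66.688
G1 X111.441 Y78.487
G1 X136.453 Y70.162
G1 X148.252 Y46.590
G1 X139.927 Y21.578
G1 X116.355 Y9.779
G1 X91.343 Y18.104
M5
G00 X0.000 Y0.000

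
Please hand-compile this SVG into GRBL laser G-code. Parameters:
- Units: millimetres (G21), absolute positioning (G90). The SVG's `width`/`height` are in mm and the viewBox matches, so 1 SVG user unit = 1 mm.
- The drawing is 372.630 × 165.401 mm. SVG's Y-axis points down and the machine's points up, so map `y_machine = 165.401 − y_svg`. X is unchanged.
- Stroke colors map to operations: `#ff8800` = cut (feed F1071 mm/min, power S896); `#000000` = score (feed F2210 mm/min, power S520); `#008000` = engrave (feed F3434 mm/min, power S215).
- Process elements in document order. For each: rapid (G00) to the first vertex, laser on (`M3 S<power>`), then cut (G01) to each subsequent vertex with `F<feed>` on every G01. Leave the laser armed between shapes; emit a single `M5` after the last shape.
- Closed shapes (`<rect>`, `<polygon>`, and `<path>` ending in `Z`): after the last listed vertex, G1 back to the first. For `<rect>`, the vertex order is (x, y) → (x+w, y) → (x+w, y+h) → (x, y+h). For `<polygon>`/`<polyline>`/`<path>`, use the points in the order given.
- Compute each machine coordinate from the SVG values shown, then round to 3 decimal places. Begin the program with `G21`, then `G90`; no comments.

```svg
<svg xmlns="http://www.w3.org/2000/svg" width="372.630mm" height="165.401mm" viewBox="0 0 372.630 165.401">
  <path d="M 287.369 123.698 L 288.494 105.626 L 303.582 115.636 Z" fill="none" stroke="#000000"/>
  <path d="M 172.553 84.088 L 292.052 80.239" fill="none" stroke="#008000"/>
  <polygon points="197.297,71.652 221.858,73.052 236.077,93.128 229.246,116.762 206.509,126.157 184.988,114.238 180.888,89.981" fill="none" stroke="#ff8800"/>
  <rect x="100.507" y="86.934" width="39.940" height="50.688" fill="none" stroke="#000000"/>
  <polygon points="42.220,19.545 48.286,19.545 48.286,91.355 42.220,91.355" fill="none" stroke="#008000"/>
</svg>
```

viewBox `0 0 372.630 165.401` with mm width/height → 1 unit = 1 mm. Flip: y_m = 165.401 − y_svg.

**Shape 1** — `<path>` regular polygon, stroke `#000000` → score (S520, F2210). Machine vertices: (287.369,41.703) → (288.494,59.775) → (303.582,49.765) → (287.369,41.703). Closed: final G1 returns to the first vertex.

**Shape 2** — `<path>` line segment, stroke `#008000` → engrave (S215, F3434). Machine vertices: (172.553,81.313) → (292.052,85.162). Open path.

**Shape 3** — `<polygon>` regular polygon, stroke `#ff8800` → cut (S896, F1071). Machine vertices: (197.297,93.749) → (221.858,92.349) → (236.077,72.273) → (229.246,48.639) → (206.509,39.244) → (184.988,51.163) → (180.888,75.420) → (197.297,93.749). Closed: final G1 returns to the first vertex.

**Shape 4** — `<rect>` rectangle, stroke `#000000` → score (S520, F2210). Machine vertices: (100.507,78.467) → (140.447,78.467) → (140.447,27.779) → (100.507,27.779) → (100.507,78.467). Closed: final G1 returns to the first vertex.

**Shape 5** — `<polygon>` rectangle, stroke `#008000` → engrave (S215, F3434). Machine vertices: (42.220,145.856) → (48.286,145.856) → (48.286,74.046) → (42.220,74.046) → (42.220,145.856). Closed: final G1 returns to the first vertex.

G21
G90
G00 X287.369 Y41.703
M3 S520
G01 X288.494 Y59.775 F2210
G01 X303.582 Y49.765 F2210
G01 X287.369 Y41.703 F2210
G00 X172.553 Y81.313
M3 S215
G01 X292.052 Y85.162 F3434
G00 X197.297 Y93.749
M3 S896
G01 X221.858 Y92.349 F1071
G01 X236.077 Y72.273 F1071
G01 X229.246 Y48.639 F1071
G01 X206.509 Y39.244 F1071
G01 X184.988 Y51.163 F1071
G01 X180.888 Y75.420 F1071
G01 X197.297 Y93.749 F1071
G00 X100.507 Y78.467
M3 S520
G01 X140.447 Y78.467 F2210
G01 X140.447 Y27.779 F2210
G01 X100.507 Y27.779 F2210
G01 X100.507 Y78.467 F2210
G00 X42.220 Y145.856
M3 S215
G01 X48.286 Y145.856 F3434
G01 X48.286 Y74.046 F3434
G01 X42.220 Y74.046 F3434
G01 X42.220 Y145.856 F3434
M5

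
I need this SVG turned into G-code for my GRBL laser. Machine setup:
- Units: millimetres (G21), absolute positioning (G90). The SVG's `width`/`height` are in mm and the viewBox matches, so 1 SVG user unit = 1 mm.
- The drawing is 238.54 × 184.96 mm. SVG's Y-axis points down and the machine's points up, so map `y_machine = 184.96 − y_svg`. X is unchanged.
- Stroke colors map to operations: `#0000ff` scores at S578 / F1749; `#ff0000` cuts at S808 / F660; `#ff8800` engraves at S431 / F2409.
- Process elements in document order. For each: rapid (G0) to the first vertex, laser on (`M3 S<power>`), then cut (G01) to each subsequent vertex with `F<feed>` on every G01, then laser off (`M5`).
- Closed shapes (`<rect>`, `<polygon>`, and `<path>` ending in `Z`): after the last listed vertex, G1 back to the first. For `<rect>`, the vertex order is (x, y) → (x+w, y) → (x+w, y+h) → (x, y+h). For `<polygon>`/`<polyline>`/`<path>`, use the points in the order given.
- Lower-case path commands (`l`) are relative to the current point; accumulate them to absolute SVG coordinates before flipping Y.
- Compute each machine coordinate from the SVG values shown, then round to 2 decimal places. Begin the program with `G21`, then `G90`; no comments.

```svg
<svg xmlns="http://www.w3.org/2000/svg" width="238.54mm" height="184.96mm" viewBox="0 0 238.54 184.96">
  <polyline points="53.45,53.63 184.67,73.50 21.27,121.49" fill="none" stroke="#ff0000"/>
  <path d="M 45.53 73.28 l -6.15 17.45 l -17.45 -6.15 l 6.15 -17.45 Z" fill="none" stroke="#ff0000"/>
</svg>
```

G21
G90
G0 X53.45 Y131.33
M3 S808
G01 X184.67 Y111.46 F660
G01 X21.27 Y63.47 F660
M5
G0 X45.53 Y111.68
M3 S808
G01 X39.38 Y94.23 F660
G01 X21.93 Y100.38 F660
G01 X28.08 Y117.83 F660
G01 X45.53 Y111.68 F660
M5

Since the viewBox matches the mm dimensions, user units are millimetres directly. The only transform is the Y-flip y_m = 184.96 − y_svg.

Shape 1 is a open polyline drawn with `<polyline>`. Its stroke #ff0000 means cut at S808, F660. After flipping Y the toolpath is (53.45,131.33) → (184.67,111.46) → (21.27,63.47).

Shape 2 is a regular polygon drawn with `<path>`. Its stroke #ff0000 means cut at S808, F660. After flipping Y the toolpath is (45.53,111.68) → (39.38,94.23) → (21.93,100.38) → (28.08,117.83) → (45.53,111.68), returning to the start.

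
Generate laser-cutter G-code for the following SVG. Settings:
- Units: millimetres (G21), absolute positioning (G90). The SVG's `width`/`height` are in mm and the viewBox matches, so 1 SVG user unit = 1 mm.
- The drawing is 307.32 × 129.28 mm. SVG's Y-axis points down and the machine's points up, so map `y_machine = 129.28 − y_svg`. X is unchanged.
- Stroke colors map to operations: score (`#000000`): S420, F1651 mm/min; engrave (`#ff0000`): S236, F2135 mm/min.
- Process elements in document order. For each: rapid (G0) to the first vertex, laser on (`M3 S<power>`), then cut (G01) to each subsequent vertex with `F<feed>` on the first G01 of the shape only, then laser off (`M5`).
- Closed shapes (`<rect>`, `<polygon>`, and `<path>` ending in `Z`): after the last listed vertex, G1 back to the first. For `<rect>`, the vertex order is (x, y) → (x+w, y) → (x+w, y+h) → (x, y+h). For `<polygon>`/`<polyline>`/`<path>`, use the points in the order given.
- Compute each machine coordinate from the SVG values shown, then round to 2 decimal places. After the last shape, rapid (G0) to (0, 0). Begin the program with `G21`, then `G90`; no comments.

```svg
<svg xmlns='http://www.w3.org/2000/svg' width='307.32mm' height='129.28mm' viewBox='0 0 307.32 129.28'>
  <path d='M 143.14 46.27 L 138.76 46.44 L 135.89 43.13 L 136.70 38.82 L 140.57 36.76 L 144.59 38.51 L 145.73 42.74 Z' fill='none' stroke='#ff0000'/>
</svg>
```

1 u = 1 mm; y_m = 129.28 − y.

[1] `<path>` regular polygon, #ff0000→engrave S236 F2135: (143.14,83.01) → (138.76,82.84) → (135.89,86.15) → (136.70,90.46) → (140.57,92.52) → (144.59,90.77) → (145.73,86.54) → (143.14,83.01) (closed)

G21
G90
G0 X143.14 Y83.01
M3 S236
G01 X138.76 Y82.84 F2135
G01 X135.89 Y86.15
G01 X136.70 Y90.46
G01 X140.57 Y92.52
G01 X144.59 Y90.77
G01 X145.73 Y86.54
G01 X143.14 Y83.01
M5
G0 X0.00 Y0.00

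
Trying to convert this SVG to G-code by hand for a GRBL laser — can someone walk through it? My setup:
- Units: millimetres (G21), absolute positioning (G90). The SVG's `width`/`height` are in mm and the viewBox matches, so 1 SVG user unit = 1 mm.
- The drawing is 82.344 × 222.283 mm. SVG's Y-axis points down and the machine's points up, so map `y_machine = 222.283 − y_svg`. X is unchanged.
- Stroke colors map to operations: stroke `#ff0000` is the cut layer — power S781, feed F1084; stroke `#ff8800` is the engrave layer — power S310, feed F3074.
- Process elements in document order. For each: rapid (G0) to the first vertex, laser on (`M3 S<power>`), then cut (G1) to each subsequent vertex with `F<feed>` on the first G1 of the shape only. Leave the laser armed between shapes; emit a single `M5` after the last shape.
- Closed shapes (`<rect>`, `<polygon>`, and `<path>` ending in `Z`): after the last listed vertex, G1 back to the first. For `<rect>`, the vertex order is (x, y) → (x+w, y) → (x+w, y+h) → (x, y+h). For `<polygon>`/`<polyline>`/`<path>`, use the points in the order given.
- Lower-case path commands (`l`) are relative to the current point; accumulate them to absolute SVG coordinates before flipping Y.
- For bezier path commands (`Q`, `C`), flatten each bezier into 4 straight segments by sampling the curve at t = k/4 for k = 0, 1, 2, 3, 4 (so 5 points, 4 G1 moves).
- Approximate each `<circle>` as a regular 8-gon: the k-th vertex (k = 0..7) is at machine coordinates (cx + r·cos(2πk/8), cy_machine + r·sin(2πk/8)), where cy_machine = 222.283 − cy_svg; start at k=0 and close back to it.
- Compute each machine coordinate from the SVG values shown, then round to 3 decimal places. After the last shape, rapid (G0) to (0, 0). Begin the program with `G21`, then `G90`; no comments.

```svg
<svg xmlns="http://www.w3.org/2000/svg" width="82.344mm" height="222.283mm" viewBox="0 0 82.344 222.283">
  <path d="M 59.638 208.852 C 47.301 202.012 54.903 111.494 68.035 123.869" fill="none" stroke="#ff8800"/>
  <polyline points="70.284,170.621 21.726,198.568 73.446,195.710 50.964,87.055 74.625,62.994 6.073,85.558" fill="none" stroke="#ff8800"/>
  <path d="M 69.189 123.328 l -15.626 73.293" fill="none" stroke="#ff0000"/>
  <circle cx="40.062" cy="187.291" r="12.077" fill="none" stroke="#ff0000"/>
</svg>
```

G21
G90
G0 X59.638 Y13.431
M3 S310
G1 X53.899 Y31.335 F3074
G1 X54.286 Y63.128
G1 X59.448 Y91.318
G1 X68.035 Y98.414
G0 X70.284 Y51.662
M3 S310
G1 X21.726 Y23.715 F3074
G1 X73.446 Y26.573
G1 X50.964 Y135.228
G1 X74.625 Y159.289
G1 X6.073 Y136.725
G0 X69.189 Y98.955
M3 S781
G1 X53.563 Y25.662 F1084
G0 X52.139 Y34.992
M3 S781
G1 X48.602 Y43.532 F1084
G1 X40.062 Y47.069
G1 X31.522 Y43.532
G1 X27.985 Y34.992
G1 X31.522 Y26.452
G1 X40.062 Y22.915
G1 X48.602 Y26.452
G1 X52.139 Y34.992
M5
G0 X0.000 Y0.000

Since the viewBox matches the mm dimensions, user units are millimetres directly. The only transform is the Y-flip y_m = 222.283 − y_svg.

Shape 1 is a cubic bezier drawn with `<path>`. Its stroke #ff8800 means engrave at S310, F3074. After flipping Y the toolpath is (59.638,13.431) → (53.899,31.335) → (54.286,63.128) → (59.448,91.318) → (68.035,98.414).

Shape 2 is a open polyline drawn with `<polyline>`. Its stroke #ff8800 means engrave at S310, F3074. After flipping Y the toolpath is (70.284,51.662) → (21.726,23.715) → (73.446,26.573) → (50.964,135.228) → (74.625,159.289) → (6.073,136.725).

Shape 3 is a line segment drawn with `<path>`. Its stroke #ff0000 means cut at S781, F1084. After flipping Y the toolpath is (69.189,98.955) → (53.563,25.662).

Shape 4 is a circle drawn with `<circle>`. Its stroke #ff0000 means cut at S781, F1084. After flipping Y the toolpath is (52.139,34.992) → (48.602,43.532) → (40.062,47.069) → (31.522,43.532) → (27.985,34.992) → (31.522,26.452) → (40.062,22.915) → (48.602,26.452) → (52.139,34.992), returning to the start.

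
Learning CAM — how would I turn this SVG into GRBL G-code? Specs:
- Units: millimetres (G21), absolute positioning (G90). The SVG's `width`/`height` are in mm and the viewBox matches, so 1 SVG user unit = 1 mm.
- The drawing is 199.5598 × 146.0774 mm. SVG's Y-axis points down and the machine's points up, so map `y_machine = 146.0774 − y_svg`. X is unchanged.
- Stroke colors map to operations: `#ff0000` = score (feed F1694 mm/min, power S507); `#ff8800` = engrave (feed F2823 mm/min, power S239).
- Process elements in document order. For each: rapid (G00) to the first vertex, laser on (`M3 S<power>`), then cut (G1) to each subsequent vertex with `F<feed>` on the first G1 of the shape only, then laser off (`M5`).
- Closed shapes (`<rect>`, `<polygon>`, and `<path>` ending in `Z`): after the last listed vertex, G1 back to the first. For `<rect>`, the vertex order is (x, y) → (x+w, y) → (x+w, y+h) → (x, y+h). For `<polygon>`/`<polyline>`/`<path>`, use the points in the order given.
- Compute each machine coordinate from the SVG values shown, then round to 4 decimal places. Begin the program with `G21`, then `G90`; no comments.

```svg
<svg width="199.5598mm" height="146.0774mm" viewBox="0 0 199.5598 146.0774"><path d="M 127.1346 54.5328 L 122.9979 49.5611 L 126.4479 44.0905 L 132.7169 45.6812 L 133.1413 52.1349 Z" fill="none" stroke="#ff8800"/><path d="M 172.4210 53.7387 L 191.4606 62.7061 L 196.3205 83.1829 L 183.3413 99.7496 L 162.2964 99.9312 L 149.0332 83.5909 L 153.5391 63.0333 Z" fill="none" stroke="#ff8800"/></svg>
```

G21
G90
G00 X127.1346 Y91.5446
M3 S239
G1 X122.9979 Y96.5163 F2823
G1 X126.4479 Y101.9869
G1 X132.7169 Y100.3962
G1 X133.1413 Y93.9425
G1 X127.1346 Y91.5446
M5
G00 X172.4210 Y92.3387
M3 S239
G1 X191.4606 Y83.3713 F2823
G1 X196.3205 Y62.8945
G1 X183.3413 Y46.3278
G1 X162.2964 Y46.1462
G1 X149.0332 Y62.4865
G1 X153.5391 Y83.0441
G1 X172.4210 Y92.3387
M5

1 u = 1 mm; y_m = 146.0774 − y.

[1] `<path>` regular polygon, #ff8800→engrave S239 F2823: (127.1346,91.5446) → (122.9979,96.5163) → (126.4479,101.9869) → (132.7169,100.3962) → (133.1413,93.9425) → (127.1346,91.5446) (closed)

[2] `<path>` regular polygon, #ff8800→engrave S239 F2823: (172.4210,92.3387) → (191.4606,83.3713) → (196.3205,62.8945) → (183.3413,46.3278) → (162.2964,46.1462) → (149.0332,62.4865) → (153.5391,83.0441) → (172.4210,92.3387) (closed)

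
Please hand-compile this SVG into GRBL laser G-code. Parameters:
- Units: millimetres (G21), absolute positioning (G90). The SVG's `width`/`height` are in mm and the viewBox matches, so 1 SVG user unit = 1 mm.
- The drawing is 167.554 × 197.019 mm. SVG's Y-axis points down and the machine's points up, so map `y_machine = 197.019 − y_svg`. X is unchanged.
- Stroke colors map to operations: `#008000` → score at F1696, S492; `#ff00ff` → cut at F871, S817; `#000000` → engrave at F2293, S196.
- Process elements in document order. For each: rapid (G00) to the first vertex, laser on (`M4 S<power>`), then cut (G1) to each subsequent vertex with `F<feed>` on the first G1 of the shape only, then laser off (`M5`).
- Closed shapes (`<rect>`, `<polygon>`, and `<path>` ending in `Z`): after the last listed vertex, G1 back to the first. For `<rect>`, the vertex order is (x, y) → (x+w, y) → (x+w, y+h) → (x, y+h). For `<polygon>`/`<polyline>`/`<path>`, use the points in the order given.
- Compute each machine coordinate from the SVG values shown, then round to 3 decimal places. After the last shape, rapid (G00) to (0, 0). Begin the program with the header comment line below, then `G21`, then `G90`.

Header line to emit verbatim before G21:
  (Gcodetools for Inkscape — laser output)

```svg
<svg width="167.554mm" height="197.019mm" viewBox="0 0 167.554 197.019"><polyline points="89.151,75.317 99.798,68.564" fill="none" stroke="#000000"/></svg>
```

viewBox `0 0 167.554 197.019` with mm width/height → 1 unit = 1 mm. Flip: y_m = 197.019 − y_svg.

**Shape 1** — `<polyline>` line segment, stroke `#000000` → engrave (S196, F2293). Machine vertices: (89.151,121.702) → (99.798,128.455). Open path.

(Gcodetools for Inkscape — laser output)
G21
G90
G00 X89.151 Y121.702
M4 S196
G1 X99.798 Y128.455 F2293
M5
G00 X0.000 Y0.000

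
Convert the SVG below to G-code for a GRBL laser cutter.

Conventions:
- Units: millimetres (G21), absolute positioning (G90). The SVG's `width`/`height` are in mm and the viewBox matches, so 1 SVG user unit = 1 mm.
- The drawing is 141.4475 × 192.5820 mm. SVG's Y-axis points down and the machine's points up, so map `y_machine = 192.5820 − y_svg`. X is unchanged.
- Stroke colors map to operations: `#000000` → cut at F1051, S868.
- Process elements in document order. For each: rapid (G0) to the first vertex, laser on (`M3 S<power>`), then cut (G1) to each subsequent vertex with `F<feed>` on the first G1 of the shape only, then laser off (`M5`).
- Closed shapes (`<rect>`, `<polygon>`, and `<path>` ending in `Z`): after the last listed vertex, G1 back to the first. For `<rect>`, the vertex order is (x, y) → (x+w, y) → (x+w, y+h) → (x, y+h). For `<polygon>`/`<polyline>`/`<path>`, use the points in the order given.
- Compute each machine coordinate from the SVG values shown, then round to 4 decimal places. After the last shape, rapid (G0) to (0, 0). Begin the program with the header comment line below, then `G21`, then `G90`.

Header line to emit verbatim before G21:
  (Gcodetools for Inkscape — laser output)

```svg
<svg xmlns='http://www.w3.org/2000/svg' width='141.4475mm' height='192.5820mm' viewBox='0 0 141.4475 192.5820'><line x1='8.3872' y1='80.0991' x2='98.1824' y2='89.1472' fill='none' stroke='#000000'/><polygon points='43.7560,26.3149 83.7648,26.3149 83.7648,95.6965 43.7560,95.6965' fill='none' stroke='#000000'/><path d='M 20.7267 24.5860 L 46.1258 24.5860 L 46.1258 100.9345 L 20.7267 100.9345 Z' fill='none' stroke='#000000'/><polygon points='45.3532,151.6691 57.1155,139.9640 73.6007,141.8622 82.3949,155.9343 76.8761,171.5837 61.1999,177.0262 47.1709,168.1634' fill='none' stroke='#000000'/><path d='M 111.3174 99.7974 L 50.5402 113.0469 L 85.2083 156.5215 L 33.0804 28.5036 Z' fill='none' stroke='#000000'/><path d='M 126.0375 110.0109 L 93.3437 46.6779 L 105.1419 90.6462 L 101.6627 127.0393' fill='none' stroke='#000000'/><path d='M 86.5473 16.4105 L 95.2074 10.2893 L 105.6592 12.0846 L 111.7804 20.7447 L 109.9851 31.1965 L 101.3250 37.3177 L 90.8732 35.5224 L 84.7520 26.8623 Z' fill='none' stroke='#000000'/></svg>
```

1 u = 1 mm; y_m = 192.5820 − y.

[1] `<line>` line segment, #000000→cut S868 F1051: (8.3872,112.4829) → (98.1824,103.4348)

[2] `<polygon>` rectangle, #000000→cut S868 F1051: (43.7560,166.2671) → (83.7648,166.2671) → (83.7648,96.8855) → (43.7560,96.8855) → (43.7560,166.2671) (closed)

[3] `<path>` rectangle, #000000→cut S868 F1051: (20.7267,167.9960) → (46.1258,167.9960) → (46.1258,91.6475) → (20.7267,91.6475) → (20.7267,167.9960) (closed)

[4] `<polygon>` regular polygon, #000000→cut S868 F1051: (45.3532,40.9129) → (57.1155,52.6180) → (73.6007,50.7198) → (82.3949,36.6477) → (76.8761,20.9983) → (61.1999,15.5558) → (47.1709,24.4186) → (45.3532,40.9129) (closed)

[5] `<path>` closed polygon, #000000→cut S868 F1051: (111.3174,92.7846) → (50.5402,79.5351) → (85.2083,36.0605) → (33.0804,164.0784) → (111.3174,92.7846) (closed)

[6] `<path>` open polyline, #000000→cut S868 F1051: (126.0375,82.5711) → (93.3437,145.9041) → (105.1419,101.9358) → (101.6627,65.5427)

[7] `<path>` regular polygon, #000000→cut S868 F1051: (86.5473,176.1715) → (95.2074,182.2927) → (105.6592,180.4974) → (111.7804,171.8373) → (109.9851,161.3855) → (101.3250,155.2643) → (90.8732,157.0596) → (84.7520,165.7197) → (86.5473,176.1715) (closed)

(Gcodetools for Inkscape — laser output)
G21
G90
G0 X8.3872 Y112.4829
M3 S868
G1 X98.1824 Y103.4348 F1051
M5
G0 X43.7560 Y166.2671
M3 S868
G1 X83.7648 Y166.2671 F1051
G1 X83.7648 Y96.8855
G1 X43.7560 Y96.8855
G1 X43.7560 Y166.2671
M5
G0 X20.7267 Y167.9960
M3 S868
G1 X46.1258 Y167.9960 F1051
G1 X46.1258 Y91.6475
G1 X20.7267 Y91.6475
G1 X20.7267 Y167.9960
M5
G0 X45.3532 Y40.9129
M3 S868
G1 X57.1155 Y52.6180 F1051
G1 X73.6007 Y50.7198
G1 X82.3949 Y36.6477
G1 X76.8761 Y20.9983
G1 X61.1999 Y15.5558
G1 X47.1709 Y24.4186
G1 X45.3532 Y40.9129
M5
G0 X111.3174 Y92.7846
M3 S868
G1 X50.5402 Y79.5351 F1051
G1 X85.2083 Y36.0605
G1 X33.0804 Y164.0784
G1 X111.3174 Y92.7846
M5
G0 X126.0375 Y82.5711
M3 S868
G1 X93.3437 Y145.9041 F1051
G1 X105.1419 Y101.9358
G1 X101.6627 Y65.5427
M5
G0 X86.5473 Y176.1715
M3 S868
G1 X95.2074 Y182.2927 F1051
G1 X105.6592 Y180.4974
G1 X111.7804 Y171.8373
G1 X109.9851 Y161.3855
G1 X101.3250 Y155.2643
G1 X90.8732 Y157.0596
G1 X84.7520 Y165.7197
G1 X86.5473 Y176.1715
M5
G0 X0.0000 Y0.0000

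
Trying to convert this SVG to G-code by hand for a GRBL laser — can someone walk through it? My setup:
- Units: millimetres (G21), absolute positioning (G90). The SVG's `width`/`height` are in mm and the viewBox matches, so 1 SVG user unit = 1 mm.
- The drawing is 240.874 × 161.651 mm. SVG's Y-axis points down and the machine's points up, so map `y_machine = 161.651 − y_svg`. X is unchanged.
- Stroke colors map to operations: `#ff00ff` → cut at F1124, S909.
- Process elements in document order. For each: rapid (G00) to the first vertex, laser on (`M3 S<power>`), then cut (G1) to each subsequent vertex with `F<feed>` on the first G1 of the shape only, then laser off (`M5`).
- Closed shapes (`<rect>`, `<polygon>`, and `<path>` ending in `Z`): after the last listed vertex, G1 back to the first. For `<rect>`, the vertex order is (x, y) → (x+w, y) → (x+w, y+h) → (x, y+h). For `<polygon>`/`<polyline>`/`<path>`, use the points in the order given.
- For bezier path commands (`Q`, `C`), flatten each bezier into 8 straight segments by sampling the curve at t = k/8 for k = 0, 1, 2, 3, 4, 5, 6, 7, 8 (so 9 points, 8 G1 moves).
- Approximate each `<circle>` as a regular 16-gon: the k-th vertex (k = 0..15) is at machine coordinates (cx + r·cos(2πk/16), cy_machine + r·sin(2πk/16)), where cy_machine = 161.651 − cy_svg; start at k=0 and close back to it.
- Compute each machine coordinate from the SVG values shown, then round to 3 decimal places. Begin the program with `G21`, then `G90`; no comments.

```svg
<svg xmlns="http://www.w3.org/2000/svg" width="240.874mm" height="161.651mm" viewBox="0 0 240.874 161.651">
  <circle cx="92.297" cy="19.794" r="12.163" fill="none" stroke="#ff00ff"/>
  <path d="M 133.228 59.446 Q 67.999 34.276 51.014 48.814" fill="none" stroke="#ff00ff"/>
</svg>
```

viewBox `0 0 240.874 161.651` with mm width/height → 1 unit = 1 mm. Flip: y_m = 161.651 − y_svg.

**Shape 1** — `<circle>` circle, stroke `#ff00ff` → cut (S909, F1124). Machine vertices: (104.460,141.857) → (103.534,146.512) → (100.898,150.458) → (96.952,153.094) → (92.297,154.020) → (87.642,153.094) → (83.696,150.458) → (81.060,146.512) → (80.134,141.857) → (81.060,137.202) → (83.696,133.256) → (87.642,130.620) → (92.297,129.694) → (96.952,130.620) → (100.898,133.256) → (103.534,137.202) → (104.460,141.857). Closed: final G1 returns to the first vertex.

**Shape 2** — `<path>` quadratic bezier, stroke `#ff00ff` → cut (S909, F1124). Control points (SVG): P0=(133.228,59.446), P1=(67.999,34.276), P2=(51.014,48.814); sampled at t=k/8. Machine vertices: (133.228,102.205) → (117.675,107.877) → (103.629,112.308) → (91.091,115.499) → (80.060,117.448) → (70.537,118.157) → (62.522,117.624) → (56.014,115.851) → (51.014,112.837). Open path.

G21
G90
G00 X104.460 Y141.857
M3 S909
G1 X103.534 Y146.512 F1124
G1 X100.898 Y150.458
G1 X96.952 Y153.094
G1 X92.297 Y154.020
G1 X87.642 Y153.094
G1 X83.696 Y150.458
G1 X81.060 Y146.512
G1 X80.134 Y141.857
G1 X81.060 Y137.202
G1 X83.696 Y133.256
G1 X87.642 Y130.620
G1 X92.297 Y129.694
G1 X96.952 Y130.620
G1 X100.898 Y133.256
G1 X103.534 Y137.202
G1 X104.460 Y141.857
M5
G00 X133.228 Y102.205
M3 S909
G1 X117.675 Y107.877 F1124
G1 X103.629 Y112.308
G1 X91.091 Y115.499
G1 X80.060 Y117.448
G1 X70.537 Y118.157
G1 X62.522 Y117.624
G1 X56.014 Y115.851
G1 X51.014 Y112.837
M5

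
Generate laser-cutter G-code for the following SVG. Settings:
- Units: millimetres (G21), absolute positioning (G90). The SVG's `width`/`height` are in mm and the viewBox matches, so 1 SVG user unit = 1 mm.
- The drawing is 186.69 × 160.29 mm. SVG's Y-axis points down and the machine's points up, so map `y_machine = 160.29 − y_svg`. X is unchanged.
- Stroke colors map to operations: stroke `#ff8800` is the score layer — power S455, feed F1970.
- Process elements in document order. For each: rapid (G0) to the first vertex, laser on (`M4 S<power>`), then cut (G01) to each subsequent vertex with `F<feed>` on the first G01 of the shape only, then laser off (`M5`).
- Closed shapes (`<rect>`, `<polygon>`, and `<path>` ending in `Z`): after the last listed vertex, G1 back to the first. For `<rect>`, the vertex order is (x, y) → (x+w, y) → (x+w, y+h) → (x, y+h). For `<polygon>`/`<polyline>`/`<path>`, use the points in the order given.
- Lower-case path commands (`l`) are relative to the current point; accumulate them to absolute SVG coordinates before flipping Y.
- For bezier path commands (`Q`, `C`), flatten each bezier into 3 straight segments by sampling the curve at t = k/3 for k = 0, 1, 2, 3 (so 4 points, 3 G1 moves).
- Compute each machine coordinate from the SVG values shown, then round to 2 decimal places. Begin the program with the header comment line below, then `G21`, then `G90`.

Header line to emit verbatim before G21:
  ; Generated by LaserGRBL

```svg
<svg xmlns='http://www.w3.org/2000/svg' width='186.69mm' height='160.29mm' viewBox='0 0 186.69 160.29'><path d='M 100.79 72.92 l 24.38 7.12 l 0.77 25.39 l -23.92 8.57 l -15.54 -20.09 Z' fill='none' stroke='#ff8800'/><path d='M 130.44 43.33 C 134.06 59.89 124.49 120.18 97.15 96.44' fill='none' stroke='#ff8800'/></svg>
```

; Generated by LaserGRBL
G21
G90
G0 X100.79 Y87.37
M4 S455
G01 X125.17 Y80.25 F1970
G01 X125.94 Y54.86
G01 X102.02 Y46.29
G01 X86.48 Y66.38
G01 X100.79 Y87.37
M5
G0 X130.44 Y116.96
M4 S455
G01 X129.49 Y90.56 F1970
G01 X118.74 Y63.39
G01 X97.15 Y63.85
M5

viewBox `0 0 186.69 160.29` with mm width/height → 1 unit = 1 mm. Flip: y_m = 160.29 − y_svg.

**Shape 1** — `<path>` regular polygon, stroke `#ff8800` → score (S455, F1970). Machine vertices: (100.79,87.37) → (125.17,80.25) → (125.94,54.86) → (102.02,46.29) → (86.48,66.38) → (100.79,87.37). Closed: final G1 returns to the first vertex.

**Shape 2** — `<path>` cubic bezier, stroke `#ff8800` → score (S455, F1970). Control points (SVG): P0=(130.44,43.33), P1=(134.06,59.89), P2=(124.49,120.18), P3=(97.15,96.44); sampled at t=k/3. Machine vertices: (130.44,116.96) → (129.49,90.56) → (118.74,63.39) → (97.15,63.85). Open path.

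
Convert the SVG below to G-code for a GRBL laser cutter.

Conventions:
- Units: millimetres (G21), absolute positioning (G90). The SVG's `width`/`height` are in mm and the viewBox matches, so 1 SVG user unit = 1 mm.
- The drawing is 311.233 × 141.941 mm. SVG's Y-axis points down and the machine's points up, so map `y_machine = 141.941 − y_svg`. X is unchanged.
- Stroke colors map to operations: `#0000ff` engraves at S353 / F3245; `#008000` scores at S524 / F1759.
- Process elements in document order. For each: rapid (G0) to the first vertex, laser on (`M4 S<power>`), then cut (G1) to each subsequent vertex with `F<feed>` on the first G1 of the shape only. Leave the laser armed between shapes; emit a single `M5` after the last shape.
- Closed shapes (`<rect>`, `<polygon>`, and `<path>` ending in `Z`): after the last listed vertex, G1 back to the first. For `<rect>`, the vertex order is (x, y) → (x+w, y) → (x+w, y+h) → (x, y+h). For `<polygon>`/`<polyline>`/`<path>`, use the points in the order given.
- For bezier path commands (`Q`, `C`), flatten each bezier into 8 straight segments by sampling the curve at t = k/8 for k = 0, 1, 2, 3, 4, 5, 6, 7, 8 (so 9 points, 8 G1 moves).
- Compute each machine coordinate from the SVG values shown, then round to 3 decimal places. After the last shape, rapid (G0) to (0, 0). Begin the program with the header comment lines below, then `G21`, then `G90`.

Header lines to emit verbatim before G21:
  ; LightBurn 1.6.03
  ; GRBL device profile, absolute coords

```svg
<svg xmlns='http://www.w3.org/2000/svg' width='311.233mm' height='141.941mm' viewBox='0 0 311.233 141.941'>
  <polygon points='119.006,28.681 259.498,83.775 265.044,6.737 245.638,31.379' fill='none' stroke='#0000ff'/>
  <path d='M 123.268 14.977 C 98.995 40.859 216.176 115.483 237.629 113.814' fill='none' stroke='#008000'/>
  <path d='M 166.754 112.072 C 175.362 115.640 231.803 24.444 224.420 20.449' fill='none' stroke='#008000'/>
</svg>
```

; LightBurn 1.6.03
; GRBL device profile, absolute coords
G21
G90
G0 X119.006 Y113.260
M4 S353
G1 X259.498 Y58.166 F3245
G1 X265.044 Y135.204
G1 X245.638 Y110.562
G1 X119.006 Y113.260
G0 X123.268 Y126.964
M4 S524
G1 X120.333 Y115.218 F1759
G1 X127.880 Y100.367
G1 X143.129 Y83.877
G1 X163.301 Y67.214
G1 X185.617 Y51.842
G1 X207.296 Y39.227
G1 X225.560 Y30.833
G1 X237.629 Y28.127
G0 X166.754 Y29.869
M4 S524
G1 X172.006 Y32.618 F1759
G1 X180.434 Y42.118
G1 X190.729 Y56.238
G1 X201.584 Y72.844
G1 X211.688 Y89.806
G1 X219.735 Y104.989
G1 X224.415 Y116.262
G1 X224.420 Y121.492
M5
G0 X0.000 Y0.000

1 u = 1 mm; y_m = 141.941 − y.

[1] `<polygon>` closed polygon, #0000ff→engrave S353 F3245: (119.006,113.260) → (259.498,58.166) → (265.044,135.204) → (245.638,110.562) → (119.006,113.260) (closed)

[2] `<path>` cubic bezier, #008000→score S524 F1759: (123.268,126.964) → (120.333,115.218) → (127.880,100.367) → (143.129,83.877) → (163.301,67.214) → (185.617,51.842) → (207.296,39.227) → (225.560,30.833) → (237.629,28.127)

[3] `<path>` cubic bezier, #008000→score S524 F1759: (166.754,29.869) → (172.006,32.618) → (180.434,42.118) → (190.729,56.238) → (201.584,72.844) → (211.688,89.806) → (219.735,104.989) → (224.415,116.262) → (224.420,121.492)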